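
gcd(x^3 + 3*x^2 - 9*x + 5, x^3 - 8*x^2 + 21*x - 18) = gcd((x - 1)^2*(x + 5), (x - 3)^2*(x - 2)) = 1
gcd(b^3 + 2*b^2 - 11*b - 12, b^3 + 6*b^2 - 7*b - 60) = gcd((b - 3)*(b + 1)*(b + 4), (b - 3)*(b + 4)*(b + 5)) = b^2 + b - 12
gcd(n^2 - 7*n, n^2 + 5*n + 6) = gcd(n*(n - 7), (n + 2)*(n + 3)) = 1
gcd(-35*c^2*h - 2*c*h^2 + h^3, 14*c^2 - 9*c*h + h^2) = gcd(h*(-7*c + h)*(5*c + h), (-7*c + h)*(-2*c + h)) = 7*c - h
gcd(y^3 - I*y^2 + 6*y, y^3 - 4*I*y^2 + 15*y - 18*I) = 1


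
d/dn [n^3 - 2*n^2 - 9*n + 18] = 3*n^2 - 4*n - 9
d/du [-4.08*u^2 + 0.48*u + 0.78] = 0.48 - 8.16*u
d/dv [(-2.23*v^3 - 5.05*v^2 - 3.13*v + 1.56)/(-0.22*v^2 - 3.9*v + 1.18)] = (0.4906*v^4 + 17.394*v^3 + 11.1122*v^2 - 11.2316*v + 2.3906)/(0.0484*v^4 + 1.716*v^3 + 14.6908*v^2 - 9.204*v + 1.3924)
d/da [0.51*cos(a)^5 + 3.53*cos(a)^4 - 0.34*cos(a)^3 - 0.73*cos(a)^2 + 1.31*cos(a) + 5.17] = (-2.55*cos(a)^4 - 14.12*cos(a)^3 + 1.02*cos(a)^2 + 1.46*cos(a) - 1.31)*sin(a)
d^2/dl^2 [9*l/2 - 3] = 0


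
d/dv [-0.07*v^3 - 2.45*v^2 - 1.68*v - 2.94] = -0.21*v^2 - 4.9*v - 1.68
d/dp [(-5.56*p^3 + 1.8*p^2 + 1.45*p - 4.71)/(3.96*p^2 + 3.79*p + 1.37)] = (-22.0176*p^4 - 42.1448*p^3 - 21.7716*p^2 + 42.2352*p + 19.8374)/(15.6816*p^4 + 30.0168*p^3 + 25.2145*p^2 + 10.3846*p + 1.8769)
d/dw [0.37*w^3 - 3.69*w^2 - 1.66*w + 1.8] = 1.11*w^2 - 7.38*w - 1.66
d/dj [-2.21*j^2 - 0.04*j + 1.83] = -4.42*j - 0.04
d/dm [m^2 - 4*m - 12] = 2*m - 4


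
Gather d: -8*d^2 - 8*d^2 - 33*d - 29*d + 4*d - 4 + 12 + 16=-16*d^2 - 58*d + 24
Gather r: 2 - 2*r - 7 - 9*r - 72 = -11*r - 77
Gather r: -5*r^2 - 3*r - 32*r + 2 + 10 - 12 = -5*r^2 - 35*r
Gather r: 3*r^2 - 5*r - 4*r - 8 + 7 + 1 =3*r^2 - 9*r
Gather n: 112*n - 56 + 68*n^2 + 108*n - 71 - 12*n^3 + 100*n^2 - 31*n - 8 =-12*n^3 + 168*n^2 + 189*n - 135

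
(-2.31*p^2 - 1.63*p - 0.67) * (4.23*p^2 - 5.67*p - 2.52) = -9.7713*p^4 + 6.2028*p^3 + 12.2292*p^2 + 7.9065*p + 1.6884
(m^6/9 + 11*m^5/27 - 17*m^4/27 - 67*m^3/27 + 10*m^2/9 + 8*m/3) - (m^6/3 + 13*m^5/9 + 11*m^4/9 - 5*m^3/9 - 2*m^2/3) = -2*m^6/9 - 28*m^5/27 - 50*m^4/27 - 52*m^3/27 + 16*m^2/9 + 8*m/3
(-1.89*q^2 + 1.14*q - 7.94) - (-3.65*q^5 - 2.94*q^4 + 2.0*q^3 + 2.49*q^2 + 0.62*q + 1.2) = 3.65*q^5 + 2.94*q^4 - 2.0*q^3 - 4.38*q^2 + 0.52*q - 9.14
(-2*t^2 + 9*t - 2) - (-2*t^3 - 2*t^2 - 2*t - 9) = 2*t^3 + 11*t + 7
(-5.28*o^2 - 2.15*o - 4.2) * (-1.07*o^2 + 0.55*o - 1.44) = 5.6496*o^4 - 0.6035*o^3 + 10.9147*o^2 + 0.785999999999999*o + 6.048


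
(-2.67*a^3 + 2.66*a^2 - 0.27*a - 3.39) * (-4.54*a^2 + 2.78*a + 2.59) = 12.1218*a^5 - 19.499*a^4 + 1.7053*a^3 + 21.5294*a^2 - 10.1235*a - 8.7801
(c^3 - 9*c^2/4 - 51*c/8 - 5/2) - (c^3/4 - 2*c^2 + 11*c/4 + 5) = 3*c^3/4 - c^2/4 - 73*c/8 - 15/2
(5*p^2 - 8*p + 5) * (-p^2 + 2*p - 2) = -5*p^4 + 18*p^3 - 31*p^2 + 26*p - 10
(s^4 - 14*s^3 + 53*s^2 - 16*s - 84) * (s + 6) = s^5 - 8*s^4 - 31*s^3 + 302*s^2 - 180*s - 504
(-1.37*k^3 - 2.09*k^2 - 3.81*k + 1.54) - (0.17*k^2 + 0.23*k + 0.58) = -1.37*k^3 - 2.26*k^2 - 4.04*k + 0.96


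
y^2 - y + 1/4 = (y - 1/2)^2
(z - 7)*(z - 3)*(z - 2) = z^3 - 12*z^2 + 41*z - 42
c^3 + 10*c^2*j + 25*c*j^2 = c*(c + 5*j)^2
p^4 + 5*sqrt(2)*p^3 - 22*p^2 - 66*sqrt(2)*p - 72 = (p - 3*sqrt(2))*(p + sqrt(2))^2*(p + 6*sqrt(2))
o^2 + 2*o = o*(o + 2)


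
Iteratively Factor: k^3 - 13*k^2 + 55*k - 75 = (k - 5)*(k^2 - 8*k + 15) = (k - 5)*(k - 3)*(k - 5)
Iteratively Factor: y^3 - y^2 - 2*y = (y - 2)*(y^2 + y) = (y - 2)*(y + 1)*(y)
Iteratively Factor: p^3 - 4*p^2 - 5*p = (p + 1)*(p^2 - 5*p) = p*(p + 1)*(p - 5)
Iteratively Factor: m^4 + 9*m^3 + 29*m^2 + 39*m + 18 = (m + 3)*(m^3 + 6*m^2 + 11*m + 6) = (m + 2)*(m + 3)*(m^2 + 4*m + 3) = (m + 2)*(m + 3)^2*(m + 1)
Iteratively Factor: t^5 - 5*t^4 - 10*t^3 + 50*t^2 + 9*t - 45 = (t - 3)*(t^4 - 2*t^3 - 16*t^2 + 2*t + 15) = (t - 5)*(t - 3)*(t^3 + 3*t^2 - t - 3) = (t - 5)*(t - 3)*(t + 3)*(t^2 - 1) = (t - 5)*(t - 3)*(t - 1)*(t + 3)*(t + 1)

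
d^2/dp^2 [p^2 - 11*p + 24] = 2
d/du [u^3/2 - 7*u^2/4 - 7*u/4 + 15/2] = 3*u^2/2 - 7*u/2 - 7/4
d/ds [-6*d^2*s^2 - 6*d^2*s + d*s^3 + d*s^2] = d*(-12*d*s - 6*d + 3*s^2 + 2*s)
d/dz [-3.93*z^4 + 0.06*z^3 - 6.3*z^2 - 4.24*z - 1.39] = -15.72*z^3 + 0.18*z^2 - 12.6*z - 4.24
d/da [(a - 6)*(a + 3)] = 2*a - 3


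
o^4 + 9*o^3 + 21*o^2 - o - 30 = (o - 1)*(o + 2)*(o + 3)*(o + 5)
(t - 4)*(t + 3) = t^2 - t - 12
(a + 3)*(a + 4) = a^2 + 7*a + 12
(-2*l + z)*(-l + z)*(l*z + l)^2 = 2*l^4*z^2 + 4*l^4*z + 2*l^4 - 3*l^3*z^3 - 6*l^3*z^2 - 3*l^3*z + l^2*z^4 + 2*l^2*z^3 + l^2*z^2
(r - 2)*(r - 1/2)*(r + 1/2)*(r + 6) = r^4 + 4*r^3 - 49*r^2/4 - r + 3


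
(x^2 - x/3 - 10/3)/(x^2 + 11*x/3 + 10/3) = (x - 2)/(x + 2)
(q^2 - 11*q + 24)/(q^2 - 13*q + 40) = (q - 3)/(q - 5)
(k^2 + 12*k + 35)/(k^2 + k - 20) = (k + 7)/(k - 4)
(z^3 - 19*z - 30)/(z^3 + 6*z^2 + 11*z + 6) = (z - 5)/(z + 1)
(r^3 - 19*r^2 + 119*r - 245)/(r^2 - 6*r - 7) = (r^2 - 12*r + 35)/(r + 1)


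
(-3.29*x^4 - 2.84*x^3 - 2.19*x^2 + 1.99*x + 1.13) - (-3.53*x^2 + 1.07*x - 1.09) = -3.29*x^4 - 2.84*x^3 + 1.34*x^2 + 0.92*x + 2.22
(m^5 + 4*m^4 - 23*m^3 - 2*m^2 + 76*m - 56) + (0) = m^5 + 4*m^4 - 23*m^3 - 2*m^2 + 76*m - 56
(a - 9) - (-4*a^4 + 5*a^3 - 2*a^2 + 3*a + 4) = 4*a^4 - 5*a^3 + 2*a^2 - 2*a - 13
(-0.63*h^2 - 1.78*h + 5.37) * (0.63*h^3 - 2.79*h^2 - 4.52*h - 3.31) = -0.3969*h^5 + 0.6363*h^4 + 11.1969*h^3 - 4.8514*h^2 - 18.3806*h - 17.7747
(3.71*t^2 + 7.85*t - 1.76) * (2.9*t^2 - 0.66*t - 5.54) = 10.759*t^4 + 20.3164*t^3 - 30.8384*t^2 - 42.3274*t + 9.7504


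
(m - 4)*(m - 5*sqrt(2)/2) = m^2 - 4*m - 5*sqrt(2)*m/2 + 10*sqrt(2)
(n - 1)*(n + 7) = n^2 + 6*n - 7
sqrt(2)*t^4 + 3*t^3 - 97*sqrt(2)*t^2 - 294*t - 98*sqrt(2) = (t - 7*sqrt(2))*(t + sqrt(2))*(t + 7*sqrt(2))*(sqrt(2)*t + 1)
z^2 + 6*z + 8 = (z + 2)*(z + 4)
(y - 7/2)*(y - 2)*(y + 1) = y^3 - 9*y^2/2 + 3*y/2 + 7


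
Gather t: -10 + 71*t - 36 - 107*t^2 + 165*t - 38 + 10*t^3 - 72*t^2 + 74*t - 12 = 10*t^3 - 179*t^2 + 310*t - 96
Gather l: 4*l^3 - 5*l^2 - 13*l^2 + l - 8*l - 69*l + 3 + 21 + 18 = 4*l^3 - 18*l^2 - 76*l + 42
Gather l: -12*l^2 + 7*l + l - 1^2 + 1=-12*l^2 + 8*l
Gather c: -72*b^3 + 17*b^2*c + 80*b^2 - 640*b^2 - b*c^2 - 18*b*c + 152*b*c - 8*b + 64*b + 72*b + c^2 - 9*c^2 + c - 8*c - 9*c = -72*b^3 - 560*b^2 + 128*b + c^2*(-b - 8) + c*(17*b^2 + 134*b - 16)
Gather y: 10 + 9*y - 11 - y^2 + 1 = -y^2 + 9*y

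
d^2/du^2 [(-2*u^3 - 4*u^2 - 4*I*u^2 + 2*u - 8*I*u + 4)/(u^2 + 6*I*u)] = 4*(u^3*(25 + 8*I) + 6*u^2 + 36*I*u - 72)/(u^3*(u^3 + 18*I*u^2 - 108*u - 216*I))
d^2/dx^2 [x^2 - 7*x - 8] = 2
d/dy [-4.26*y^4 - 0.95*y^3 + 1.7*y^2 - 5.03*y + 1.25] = -17.04*y^3 - 2.85*y^2 + 3.4*y - 5.03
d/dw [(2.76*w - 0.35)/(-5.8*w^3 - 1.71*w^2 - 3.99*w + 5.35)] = (32.016*w^3 - 1.3704*w^2 - 1.197*w + 13.3695)/(33.64*w^6 + 19.836*w^5 + 49.2081*w^4 - 48.4142*w^3 - 2.3769*w^2 - 42.693*w + 28.6225)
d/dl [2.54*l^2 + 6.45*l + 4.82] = 5.08*l + 6.45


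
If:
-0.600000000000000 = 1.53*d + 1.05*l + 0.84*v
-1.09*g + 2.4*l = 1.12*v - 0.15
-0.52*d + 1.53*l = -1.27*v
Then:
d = 0.0167307492465967*v - 0.317988153382521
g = -2.84266955983705*v - 0.100347313918202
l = -0.824379091759327*v - 0.108074405071184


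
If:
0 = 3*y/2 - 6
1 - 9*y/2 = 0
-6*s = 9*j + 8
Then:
No Solution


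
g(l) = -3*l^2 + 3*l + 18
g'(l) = 3 - 6*l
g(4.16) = -21.44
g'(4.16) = -21.96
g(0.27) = 18.59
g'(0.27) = 1.38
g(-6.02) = -108.78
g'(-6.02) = 39.12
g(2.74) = 3.70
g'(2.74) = -13.44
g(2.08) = 11.26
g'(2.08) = -9.48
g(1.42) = 16.21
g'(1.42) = -5.52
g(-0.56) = 15.38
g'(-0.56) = 6.36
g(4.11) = -20.35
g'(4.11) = -21.66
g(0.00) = 18.00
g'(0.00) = 3.00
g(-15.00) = -702.00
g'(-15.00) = 93.00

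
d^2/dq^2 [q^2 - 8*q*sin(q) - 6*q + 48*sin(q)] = 8*q*sin(q) - 48*sin(q) - 16*cos(q) + 2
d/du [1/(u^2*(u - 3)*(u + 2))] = (-4*u^2 + 3*u + 12)/(u^3*(u^4 - 2*u^3 - 11*u^2 + 12*u + 36))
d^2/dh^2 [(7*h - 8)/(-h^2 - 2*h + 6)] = 2*(-4*(h + 1)^2*(7*h - 8) + 3*(7*h + 2)*(h^2 + 2*h - 6))/(h^2 + 2*h - 6)^3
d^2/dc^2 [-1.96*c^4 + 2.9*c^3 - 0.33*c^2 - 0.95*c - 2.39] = -23.52*c^2 + 17.4*c - 0.66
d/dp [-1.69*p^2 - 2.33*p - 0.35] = -3.38*p - 2.33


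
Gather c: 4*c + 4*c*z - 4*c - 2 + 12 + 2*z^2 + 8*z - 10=4*c*z + 2*z^2 + 8*z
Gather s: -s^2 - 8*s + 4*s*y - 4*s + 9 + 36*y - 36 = -s^2 + s*(4*y - 12) + 36*y - 27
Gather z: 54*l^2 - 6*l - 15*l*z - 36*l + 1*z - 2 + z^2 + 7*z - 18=54*l^2 - 42*l + z^2 + z*(8 - 15*l) - 20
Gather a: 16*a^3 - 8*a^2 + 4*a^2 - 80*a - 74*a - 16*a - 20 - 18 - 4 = 16*a^3 - 4*a^2 - 170*a - 42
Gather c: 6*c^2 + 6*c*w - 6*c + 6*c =6*c^2 + 6*c*w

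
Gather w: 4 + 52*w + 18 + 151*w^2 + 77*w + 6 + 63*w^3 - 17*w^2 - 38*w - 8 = 63*w^3 + 134*w^2 + 91*w + 20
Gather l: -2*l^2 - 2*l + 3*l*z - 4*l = -2*l^2 + l*(3*z - 6)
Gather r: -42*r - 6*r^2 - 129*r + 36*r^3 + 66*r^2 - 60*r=36*r^3 + 60*r^2 - 231*r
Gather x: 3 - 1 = 2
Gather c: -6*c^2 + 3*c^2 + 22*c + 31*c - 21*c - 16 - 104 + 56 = -3*c^2 + 32*c - 64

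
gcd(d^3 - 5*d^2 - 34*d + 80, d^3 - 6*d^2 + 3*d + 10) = d - 2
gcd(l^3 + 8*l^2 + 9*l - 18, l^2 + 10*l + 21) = l + 3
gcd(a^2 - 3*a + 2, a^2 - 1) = a - 1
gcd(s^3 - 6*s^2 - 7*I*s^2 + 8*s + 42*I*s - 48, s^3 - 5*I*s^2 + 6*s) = s + I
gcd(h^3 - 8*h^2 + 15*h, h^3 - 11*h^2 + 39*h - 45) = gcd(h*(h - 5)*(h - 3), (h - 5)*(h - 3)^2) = h^2 - 8*h + 15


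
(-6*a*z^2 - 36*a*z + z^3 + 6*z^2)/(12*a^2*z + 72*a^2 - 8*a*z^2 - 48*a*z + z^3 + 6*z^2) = z/(-2*a + z)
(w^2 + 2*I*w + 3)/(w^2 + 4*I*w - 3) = (w - I)/(w + I)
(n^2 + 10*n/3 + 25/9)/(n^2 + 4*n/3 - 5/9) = (3*n + 5)/(3*n - 1)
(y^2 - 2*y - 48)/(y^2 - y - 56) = (y + 6)/(y + 7)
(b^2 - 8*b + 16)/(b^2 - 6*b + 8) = (b - 4)/(b - 2)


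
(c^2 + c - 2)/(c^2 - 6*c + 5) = (c + 2)/(c - 5)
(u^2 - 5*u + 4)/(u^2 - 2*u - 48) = (-u^2 + 5*u - 4)/(-u^2 + 2*u + 48)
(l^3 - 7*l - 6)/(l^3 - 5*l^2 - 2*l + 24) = (l + 1)/(l - 4)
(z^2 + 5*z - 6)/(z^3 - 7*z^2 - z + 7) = (z + 6)/(z^2 - 6*z - 7)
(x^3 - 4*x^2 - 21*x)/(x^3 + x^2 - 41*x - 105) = x/(x + 5)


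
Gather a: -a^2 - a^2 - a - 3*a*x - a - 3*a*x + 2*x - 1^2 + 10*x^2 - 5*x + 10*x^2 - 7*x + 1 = -2*a^2 + a*(-6*x - 2) + 20*x^2 - 10*x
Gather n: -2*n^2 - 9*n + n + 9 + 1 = -2*n^2 - 8*n + 10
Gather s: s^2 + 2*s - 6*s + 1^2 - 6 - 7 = s^2 - 4*s - 12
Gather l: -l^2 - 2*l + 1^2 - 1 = -l^2 - 2*l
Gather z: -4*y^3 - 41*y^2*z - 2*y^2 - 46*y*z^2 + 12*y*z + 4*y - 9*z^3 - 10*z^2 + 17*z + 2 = -4*y^3 - 2*y^2 + 4*y - 9*z^3 + z^2*(-46*y - 10) + z*(-41*y^2 + 12*y + 17) + 2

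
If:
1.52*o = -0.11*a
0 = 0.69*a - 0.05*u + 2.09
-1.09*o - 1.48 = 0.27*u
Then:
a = -3.50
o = 0.25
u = -6.50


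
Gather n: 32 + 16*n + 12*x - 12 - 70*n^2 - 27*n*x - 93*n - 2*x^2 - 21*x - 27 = -70*n^2 + n*(-27*x - 77) - 2*x^2 - 9*x - 7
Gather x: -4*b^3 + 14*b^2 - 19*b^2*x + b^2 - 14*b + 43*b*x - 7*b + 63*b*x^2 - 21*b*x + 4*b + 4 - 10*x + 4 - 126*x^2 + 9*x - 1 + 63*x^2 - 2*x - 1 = -4*b^3 + 15*b^2 - 17*b + x^2*(63*b - 63) + x*(-19*b^2 + 22*b - 3) + 6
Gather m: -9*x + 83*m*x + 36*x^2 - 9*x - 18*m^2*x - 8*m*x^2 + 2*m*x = -18*m^2*x + m*(-8*x^2 + 85*x) + 36*x^2 - 18*x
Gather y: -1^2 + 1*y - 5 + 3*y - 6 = 4*y - 12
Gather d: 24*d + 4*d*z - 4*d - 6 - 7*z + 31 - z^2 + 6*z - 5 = d*(4*z + 20) - z^2 - z + 20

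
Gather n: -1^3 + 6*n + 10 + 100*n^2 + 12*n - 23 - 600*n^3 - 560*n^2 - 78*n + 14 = -600*n^3 - 460*n^2 - 60*n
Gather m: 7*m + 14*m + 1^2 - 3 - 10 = 21*m - 12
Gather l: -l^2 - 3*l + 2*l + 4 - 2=-l^2 - l + 2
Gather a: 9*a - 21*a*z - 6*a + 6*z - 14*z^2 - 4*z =a*(3 - 21*z) - 14*z^2 + 2*z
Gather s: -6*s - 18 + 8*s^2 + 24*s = 8*s^2 + 18*s - 18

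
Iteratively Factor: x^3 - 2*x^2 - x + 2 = (x + 1)*(x^2 - 3*x + 2) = (x - 2)*(x + 1)*(x - 1)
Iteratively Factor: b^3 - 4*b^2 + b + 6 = (b + 1)*(b^2 - 5*b + 6) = (b - 3)*(b + 1)*(b - 2)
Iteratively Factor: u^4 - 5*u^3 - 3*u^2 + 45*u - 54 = (u - 3)*(u^3 - 2*u^2 - 9*u + 18) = (u - 3)*(u - 2)*(u^2 - 9) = (u - 3)*(u - 2)*(u + 3)*(u - 3)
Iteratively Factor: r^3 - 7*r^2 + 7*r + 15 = (r - 3)*(r^2 - 4*r - 5) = (r - 3)*(r + 1)*(r - 5)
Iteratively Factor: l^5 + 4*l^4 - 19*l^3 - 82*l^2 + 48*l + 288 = (l - 4)*(l^4 + 8*l^3 + 13*l^2 - 30*l - 72) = (l - 4)*(l + 3)*(l^3 + 5*l^2 - 2*l - 24) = (l - 4)*(l + 3)*(l + 4)*(l^2 + l - 6) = (l - 4)*(l - 2)*(l + 3)*(l + 4)*(l + 3)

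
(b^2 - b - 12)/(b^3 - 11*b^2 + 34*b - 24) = (b + 3)/(b^2 - 7*b + 6)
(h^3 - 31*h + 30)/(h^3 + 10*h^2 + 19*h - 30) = (h - 5)/(h + 5)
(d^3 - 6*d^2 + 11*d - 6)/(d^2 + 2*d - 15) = (d^2 - 3*d + 2)/(d + 5)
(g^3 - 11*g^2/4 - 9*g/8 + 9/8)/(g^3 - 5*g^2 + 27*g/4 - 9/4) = (4*g + 3)/(2*(2*g - 3))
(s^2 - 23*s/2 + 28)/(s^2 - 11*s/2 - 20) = (2*s - 7)/(2*s + 5)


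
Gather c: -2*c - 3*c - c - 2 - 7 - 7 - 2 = -6*c - 18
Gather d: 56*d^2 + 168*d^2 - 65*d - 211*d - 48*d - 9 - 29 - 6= 224*d^2 - 324*d - 44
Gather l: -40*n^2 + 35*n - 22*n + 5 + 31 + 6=-40*n^2 + 13*n + 42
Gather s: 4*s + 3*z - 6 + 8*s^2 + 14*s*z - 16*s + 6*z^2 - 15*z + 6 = 8*s^2 + s*(14*z - 12) + 6*z^2 - 12*z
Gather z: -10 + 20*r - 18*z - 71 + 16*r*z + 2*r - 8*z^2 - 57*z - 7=22*r - 8*z^2 + z*(16*r - 75) - 88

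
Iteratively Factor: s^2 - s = (s - 1)*(s)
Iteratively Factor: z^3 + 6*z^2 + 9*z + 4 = (z + 1)*(z^2 + 5*z + 4) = (z + 1)*(z + 4)*(z + 1)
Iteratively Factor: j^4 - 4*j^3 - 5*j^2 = (j)*(j^3 - 4*j^2 - 5*j) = j^2*(j^2 - 4*j - 5) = j^2*(j + 1)*(j - 5)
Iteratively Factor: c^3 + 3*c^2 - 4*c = (c + 4)*(c^2 - c) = c*(c + 4)*(c - 1)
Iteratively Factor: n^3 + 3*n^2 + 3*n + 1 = (n + 1)*(n^2 + 2*n + 1) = (n + 1)^2*(n + 1)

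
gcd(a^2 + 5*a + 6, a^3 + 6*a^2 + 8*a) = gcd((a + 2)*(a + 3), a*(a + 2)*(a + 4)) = a + 2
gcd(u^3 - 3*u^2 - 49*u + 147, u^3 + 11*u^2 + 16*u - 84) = u + 7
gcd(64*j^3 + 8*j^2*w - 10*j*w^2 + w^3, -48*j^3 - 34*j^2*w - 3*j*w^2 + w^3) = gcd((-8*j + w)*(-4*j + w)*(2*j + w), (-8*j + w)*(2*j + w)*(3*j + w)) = -16*j^2 - 6*j*w + w^2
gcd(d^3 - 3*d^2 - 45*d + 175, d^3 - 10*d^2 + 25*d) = d^2 - 10*d + 25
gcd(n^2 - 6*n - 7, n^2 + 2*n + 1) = n + 1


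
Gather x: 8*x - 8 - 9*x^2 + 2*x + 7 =-9*x^2 + 10*x - 1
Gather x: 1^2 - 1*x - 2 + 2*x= x - 1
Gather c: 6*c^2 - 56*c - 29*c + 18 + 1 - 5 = 6*c^2 - 85*c + 14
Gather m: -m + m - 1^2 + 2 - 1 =0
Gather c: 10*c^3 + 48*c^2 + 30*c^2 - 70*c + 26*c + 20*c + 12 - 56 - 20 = 10*c^3 + 78*c^2 - 24*c - 64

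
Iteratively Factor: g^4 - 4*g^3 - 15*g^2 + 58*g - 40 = (g - 1)*(g^3 - 3*g^2 - 18*g + 40) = (g - 2)*(g - 1)*(g^2 - g - 20) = (g - 2)*(g - 1)*(g + 4)*(g - 5)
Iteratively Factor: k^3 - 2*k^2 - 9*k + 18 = (k + 3)*(k^2 - 5*k + 6) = (k - 2)*(k + 3)*(k - 3)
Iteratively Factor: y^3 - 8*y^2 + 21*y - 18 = (y - 3)*(y^2 - 5*y + 6) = (y - 3)^2*(y - 2)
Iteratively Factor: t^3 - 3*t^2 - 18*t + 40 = (t - 5)*(t^2 + 2*t - 8) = (t - 5)*(t + 4)*(t - 2)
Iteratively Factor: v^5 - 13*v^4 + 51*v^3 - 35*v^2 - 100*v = (v - 4)*(v^4 - 9*v^3 + 15*v^2 + 25*v) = v*(v - 4)*(v^3 - 9*v^2 + 15*v + 25) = v*(v - 4)*(v + 1)*(v^2 - 10*v + 25) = v*(v - 5)*(v - 4)*(v + 1)*(v - 5)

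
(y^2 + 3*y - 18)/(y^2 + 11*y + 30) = (y - 3)/(y + 5)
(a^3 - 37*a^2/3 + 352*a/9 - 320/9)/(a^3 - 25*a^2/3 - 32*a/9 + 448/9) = (3*a - 5)/(3*a + 7)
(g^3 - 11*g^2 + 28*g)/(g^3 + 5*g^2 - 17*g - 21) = g*(g^2 - 11*g + 28)/(g^3 + 5*g^2 - 17*g - 21)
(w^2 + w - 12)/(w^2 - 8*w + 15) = (w + 4)/(w - 5)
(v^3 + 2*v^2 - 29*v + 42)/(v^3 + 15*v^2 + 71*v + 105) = (v^2 - 5*v + 6)/(v^2 + 8*v + 15)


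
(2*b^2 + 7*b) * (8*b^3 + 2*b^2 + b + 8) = 16*b^5 + 60*b^4 + 16*b^3 + 23*b^2 + 56*b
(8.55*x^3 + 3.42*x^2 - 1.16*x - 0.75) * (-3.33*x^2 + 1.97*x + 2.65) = -28.4715*x^5 + 5.4549*x^4 + 33.2577*x^3 + 9.2753*x^2 - 4.5515*x - 1.9875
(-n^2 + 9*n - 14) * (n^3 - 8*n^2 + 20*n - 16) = -n^5 + 17*n^4 - 106*n^3 + 308*n^2 - 424*n + 224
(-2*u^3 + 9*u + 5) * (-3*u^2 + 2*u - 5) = 6*u^5 - 4*u^4 - 17*u^3 + 3*u^2 - 35*u - 25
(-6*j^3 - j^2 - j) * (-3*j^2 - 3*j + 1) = 18*j^5 + 21*j^4 + 2*j^2 - j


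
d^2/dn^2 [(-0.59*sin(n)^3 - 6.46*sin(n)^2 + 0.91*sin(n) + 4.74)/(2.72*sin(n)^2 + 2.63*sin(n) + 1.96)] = (4.36505600000001*sin(n)^7 + 12.661872*sin(n)^6 - 30.3301000000001*sin(n)^5 - 193.38427*sin(n)^4 + 151.701554*sin(n)^3 + 571.051074*sin(n)^2 + 181.678664*sin(n) - 43.982772)/(20.123648*sin(n)^6 + 58.373376*sin(n)^5 + 99.944496*sin(n)^4 + 102.317783*sin(n)^3 + 72.018828*sin(n)^2 + 30.310224*sin(n) + 7.529536)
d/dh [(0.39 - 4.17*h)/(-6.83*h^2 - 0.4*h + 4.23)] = (-28.4811*h^2 + 5.3274*h - 17.4831)/(46.6489*h^4 + 5.464*h^3 - 57.6218*h^2 - 3.384*h + 17.8929)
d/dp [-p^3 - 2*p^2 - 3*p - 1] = -3*p^2 - 4*p - 3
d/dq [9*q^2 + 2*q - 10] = 18*q + 2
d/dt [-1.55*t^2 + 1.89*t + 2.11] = 1.89 - 3.1*t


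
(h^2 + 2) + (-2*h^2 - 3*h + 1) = -h^2 - 3*h + 3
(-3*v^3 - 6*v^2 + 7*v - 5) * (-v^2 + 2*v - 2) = 3*v^5 - 13*v^3 + 31*v^2 - 24*v + 10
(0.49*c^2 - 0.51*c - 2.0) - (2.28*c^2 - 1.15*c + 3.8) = -1.79*c^2 + 0.64*c - 5.8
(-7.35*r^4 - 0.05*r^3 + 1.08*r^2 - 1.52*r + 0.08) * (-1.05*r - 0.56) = 7.7175*r^5 + 4.1685*r^4 - 1.106*r^3 + 0.9912*r^2 + 0.7672*r - 0.0448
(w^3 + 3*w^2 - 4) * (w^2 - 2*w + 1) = w^5 + w^4 - 5*w^3 - w^2 + 8*w - 4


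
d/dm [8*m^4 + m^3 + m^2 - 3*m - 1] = 32*m^3 + 3*m^2 + 2*m - 3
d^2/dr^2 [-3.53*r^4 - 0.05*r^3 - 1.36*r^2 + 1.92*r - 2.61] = -42.36*r^2 - 0.3*r - 2.72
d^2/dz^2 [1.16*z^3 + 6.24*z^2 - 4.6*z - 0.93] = 6.96*z + 12.48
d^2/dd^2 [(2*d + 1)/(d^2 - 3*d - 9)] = 2*(2*d^3 + 3*d^2 + 45*d - 36)/(d^6 - 9*d^5 + 135*d^3 - 729*d - 729)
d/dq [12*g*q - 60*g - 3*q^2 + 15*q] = 12*g - 6*q + 15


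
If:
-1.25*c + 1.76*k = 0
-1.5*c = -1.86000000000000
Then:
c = 1.24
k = 0.88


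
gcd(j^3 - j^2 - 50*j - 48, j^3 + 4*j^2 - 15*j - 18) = j^2 + 7*j + 6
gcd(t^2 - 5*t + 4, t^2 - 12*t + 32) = t - 4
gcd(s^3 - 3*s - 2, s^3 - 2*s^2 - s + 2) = s^2 - s - 2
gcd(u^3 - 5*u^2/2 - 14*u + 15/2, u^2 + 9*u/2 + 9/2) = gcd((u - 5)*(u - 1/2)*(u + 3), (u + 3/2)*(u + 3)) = u + 3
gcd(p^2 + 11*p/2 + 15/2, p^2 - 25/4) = p + 5/2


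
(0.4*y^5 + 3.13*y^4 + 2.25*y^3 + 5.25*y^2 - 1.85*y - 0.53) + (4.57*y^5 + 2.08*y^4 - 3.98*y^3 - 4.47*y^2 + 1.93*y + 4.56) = 4.97*y^5 + 5.21*y^4 - 1.73*y^3 + 0.78*y^2 + 0.0799999999999998*y + 4.03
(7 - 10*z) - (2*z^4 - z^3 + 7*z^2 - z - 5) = -2*z^4 + z^3 - 7*z^2 - 9*z + 12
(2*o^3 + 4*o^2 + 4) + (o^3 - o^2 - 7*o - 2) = 3*o^3 + 3*o^2 - 7*o + 2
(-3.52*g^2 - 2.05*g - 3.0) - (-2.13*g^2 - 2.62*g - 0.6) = -1.39*g^2 + 0.57*g - 2.4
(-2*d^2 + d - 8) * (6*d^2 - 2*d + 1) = -12*d^4 + 10*d^3 - 52*d^2 + 17*d - 8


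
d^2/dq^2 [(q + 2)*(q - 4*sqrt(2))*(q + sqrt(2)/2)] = 6*q - 7*sqrt(2) + 4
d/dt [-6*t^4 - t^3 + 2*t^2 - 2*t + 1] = -24*t^3 - 3*t^2 + 4*t - 2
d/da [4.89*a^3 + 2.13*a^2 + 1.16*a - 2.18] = 14.67*a^2 + 4.26*a + 1.16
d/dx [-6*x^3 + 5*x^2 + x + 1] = -18*x^2 + 10*x + 1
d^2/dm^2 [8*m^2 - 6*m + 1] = 16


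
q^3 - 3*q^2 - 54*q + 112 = (q - 8)*(q - 2)*(q + 7)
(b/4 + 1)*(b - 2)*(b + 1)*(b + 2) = b^4/4 + 5*b^3/4 - 5*b - 4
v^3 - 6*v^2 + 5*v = v*(v - 5)*(v - 1)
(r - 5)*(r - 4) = r^2 - 9*r + 20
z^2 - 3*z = z*(z - 3)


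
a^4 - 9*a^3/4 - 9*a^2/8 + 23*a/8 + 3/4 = (a - 2)*(a - 3/2)*(a + 1/4)*(a + 1)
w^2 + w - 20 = (w - 4)*(w + 5)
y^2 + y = y*(y + 1)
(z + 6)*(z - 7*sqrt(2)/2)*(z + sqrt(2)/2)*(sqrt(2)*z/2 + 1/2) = sqrt(2)*z^4/2 - 5*z^3/2 + 3*sqrt(2)*z^3 - 15*z^2 - 13*sqrt(2)*z^2/4 - 39*sqrt(2)*z/2 - 7*z/4 - 21/2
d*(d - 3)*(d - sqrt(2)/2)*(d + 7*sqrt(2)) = d^4 - 3*d^3 + 13*sqrt(2)*d^3/2 - 39*sqrt(2)*d^2/2 - 7*d^2 + 21*d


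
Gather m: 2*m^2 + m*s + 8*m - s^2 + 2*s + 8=2*m^2 + m*(s + 8) - s^2 + 2*s + 8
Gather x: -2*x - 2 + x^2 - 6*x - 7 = x^2 - 8*x - 9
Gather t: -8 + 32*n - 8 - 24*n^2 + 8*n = -24*n^2 + 40*n - 16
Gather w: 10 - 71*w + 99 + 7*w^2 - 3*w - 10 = 7*w^2 - 74*w + 99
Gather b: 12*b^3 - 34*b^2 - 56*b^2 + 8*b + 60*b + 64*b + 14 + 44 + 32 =12*b^3 - 90*b^2 + 132*b + 90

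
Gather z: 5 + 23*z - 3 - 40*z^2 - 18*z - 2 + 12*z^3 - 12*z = 12*z^3 - 40*z^2 - 7*z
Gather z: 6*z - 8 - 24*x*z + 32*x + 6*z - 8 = 32*x + z*(12 - 24*x) - 16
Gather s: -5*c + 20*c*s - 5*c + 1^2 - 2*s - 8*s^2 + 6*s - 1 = -10*c - 8*s^2 + s*(20*c + 4)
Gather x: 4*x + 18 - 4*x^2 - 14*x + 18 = -4*x^2 - 10*x + 36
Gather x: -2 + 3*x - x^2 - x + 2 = -x^2 + 2*x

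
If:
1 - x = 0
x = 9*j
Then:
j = 1/9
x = 1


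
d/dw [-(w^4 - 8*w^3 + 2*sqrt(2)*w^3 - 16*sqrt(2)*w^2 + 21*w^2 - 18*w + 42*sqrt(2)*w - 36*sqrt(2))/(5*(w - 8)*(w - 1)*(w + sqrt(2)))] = (-w^6 - 2*sqrt(2)*w^5 + 18*w^5 - 79*w^4 + 37*sqrt(2)*w^4 - 124*sqrt(2)*w^3 + 164*w^3 - 306*w^2 + 5*sqrt(2)*w^2 + 368*w + 312*sqrt(2)*w - 144*sqrt(2) - 24)/(5*(w^6 - 18*w^5 + 2*sqrt(2)*w^5 - 36*sqrt(2)*w^4 + 99*w^4 - 180*w^3 + 194*sqrt(2)*w^3 - 288*sqrt(2)*w^2 + 258*w^2 - 288*w + 128*sqrt(2)*w + 128))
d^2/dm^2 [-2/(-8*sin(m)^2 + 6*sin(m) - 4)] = (-64*sin(m)^4 + 36*sin(m)^3 + 119*sin(m)^2 - 78*sin(m) + 2)/(4*sin(m)^2 - 3*sin(m) + 2)^3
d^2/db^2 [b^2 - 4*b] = 2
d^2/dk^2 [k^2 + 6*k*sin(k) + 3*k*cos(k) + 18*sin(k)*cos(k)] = -6*k*sin(k) - 3*k*cos(k) - 6*sin(k) - 36*sin(2*k) + 12*cos(k) + 2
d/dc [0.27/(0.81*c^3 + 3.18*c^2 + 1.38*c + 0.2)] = (-0.6561*c^2 - 1.7172*c - 0.3726)/(0.81*c^3 + 3.18*c^2 + 1.38*c + 0.2)^2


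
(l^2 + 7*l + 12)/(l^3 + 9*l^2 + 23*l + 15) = (l + 4)/(l^2 + 6*l + 5)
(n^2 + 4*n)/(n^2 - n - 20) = n/(n - 5)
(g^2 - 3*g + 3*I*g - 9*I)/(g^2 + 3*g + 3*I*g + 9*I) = (g - 3)/(g + 3)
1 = 1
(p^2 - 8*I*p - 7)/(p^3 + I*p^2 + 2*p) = (p - 7*I)/(p*(p + 2*I))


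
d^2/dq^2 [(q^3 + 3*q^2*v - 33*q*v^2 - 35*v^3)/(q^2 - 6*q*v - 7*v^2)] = 56*v^2/(q^3 - 21*q^2*v + 147*q*v^2 - 343*v^3)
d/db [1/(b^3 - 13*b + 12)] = (13 - 3*b^2)/(b^3 - 13*b + 12)^2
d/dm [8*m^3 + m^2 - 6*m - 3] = 24*m^2 + 2*m - 6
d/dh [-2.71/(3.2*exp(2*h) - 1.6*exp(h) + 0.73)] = (17.344*exp(h) - 4.336)*exp(h)/(3.2*exp(2*h) - 1.6*exp(h) + 0.73)^2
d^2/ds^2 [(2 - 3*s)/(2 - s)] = 8/(s - 2)^3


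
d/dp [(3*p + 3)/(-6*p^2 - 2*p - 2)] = 9*p*(p + 2)/(2*(9*p^4 + 6*p^3 + 7*p^2 + 2*p + 1))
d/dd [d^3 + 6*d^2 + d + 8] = 3*d^2 + 12*d + 1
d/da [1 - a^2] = -2*a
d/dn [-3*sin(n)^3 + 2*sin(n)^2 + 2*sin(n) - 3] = (-9*sin(n)^2 + 4*sin(n) + 2)*cos(n)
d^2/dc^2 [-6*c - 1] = 0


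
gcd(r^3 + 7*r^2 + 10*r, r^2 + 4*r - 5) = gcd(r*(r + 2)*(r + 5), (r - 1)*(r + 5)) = r + 5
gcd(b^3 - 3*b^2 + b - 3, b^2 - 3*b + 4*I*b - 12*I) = b - 3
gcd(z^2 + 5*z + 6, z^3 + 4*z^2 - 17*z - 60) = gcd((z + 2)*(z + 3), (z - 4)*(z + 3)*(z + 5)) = z + 3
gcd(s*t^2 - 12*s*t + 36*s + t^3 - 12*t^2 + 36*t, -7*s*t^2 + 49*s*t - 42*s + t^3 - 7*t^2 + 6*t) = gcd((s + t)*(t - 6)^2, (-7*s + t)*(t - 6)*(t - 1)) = t - 6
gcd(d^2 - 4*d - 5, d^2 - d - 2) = d + 1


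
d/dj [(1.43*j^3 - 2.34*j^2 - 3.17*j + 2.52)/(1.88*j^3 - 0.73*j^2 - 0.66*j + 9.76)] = (3.3553*j^4 + 10.0316*j^3 + 26.8879*j^2 - 41.9976*j - 29.276)/(3.5344*j^6 - 2.7448*j^5 - 1.9487*j^4 + 37.6612*j^3 - 13.814*j^2 - 12.8832*j + 95.2576)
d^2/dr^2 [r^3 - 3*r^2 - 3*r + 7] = 6*r - 6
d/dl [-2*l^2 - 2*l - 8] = -4*l - 2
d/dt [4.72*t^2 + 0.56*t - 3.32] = 9.44*t + 0.56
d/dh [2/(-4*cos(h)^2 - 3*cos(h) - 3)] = -2*(8*cos(h) + 3)*sin(h)/(4*cos(h)^2 + 3*cos(h) + 3)^2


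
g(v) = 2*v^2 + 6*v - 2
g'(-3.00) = -6.00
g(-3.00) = -2.00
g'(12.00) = 54.00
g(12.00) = 358.00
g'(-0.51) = 3.96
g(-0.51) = -4.54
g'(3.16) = 18.64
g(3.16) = 36.93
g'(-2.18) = -2.72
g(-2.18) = -5.58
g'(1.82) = 13.28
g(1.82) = 15.54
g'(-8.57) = -28.28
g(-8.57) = 93.47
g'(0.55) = 8.20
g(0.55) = 1.90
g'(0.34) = 7.36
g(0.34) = 0.27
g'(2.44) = 15.76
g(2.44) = 24.55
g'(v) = 4*v + 6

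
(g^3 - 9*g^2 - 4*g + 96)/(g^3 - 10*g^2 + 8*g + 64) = (g + 3)/(g + 2)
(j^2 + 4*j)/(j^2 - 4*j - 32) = j/(j - 8)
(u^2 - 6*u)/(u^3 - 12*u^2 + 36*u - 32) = u*(u - 6)/(u^3 - 12*u^2 + 36*u - 32)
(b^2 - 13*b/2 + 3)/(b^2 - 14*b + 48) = (b - 1/2)/(b - 8)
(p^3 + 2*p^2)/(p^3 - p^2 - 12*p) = p*(p + 2)/(p^2 - p - 12)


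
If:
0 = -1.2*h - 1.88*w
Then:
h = -1.56666666666667*w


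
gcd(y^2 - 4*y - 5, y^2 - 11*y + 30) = y - 5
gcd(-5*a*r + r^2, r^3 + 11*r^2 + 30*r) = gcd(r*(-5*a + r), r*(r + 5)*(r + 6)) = r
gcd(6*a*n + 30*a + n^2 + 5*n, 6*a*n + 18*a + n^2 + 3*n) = 6*a + n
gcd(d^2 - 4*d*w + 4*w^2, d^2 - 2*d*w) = -d + 2*w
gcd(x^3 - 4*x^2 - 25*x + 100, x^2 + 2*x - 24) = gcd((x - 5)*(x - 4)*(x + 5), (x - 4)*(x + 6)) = x - 4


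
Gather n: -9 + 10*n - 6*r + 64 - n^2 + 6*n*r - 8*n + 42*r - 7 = -n^2 + n*(6*r + 2) + 36*r + 48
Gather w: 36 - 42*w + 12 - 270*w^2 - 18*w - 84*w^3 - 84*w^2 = -84*w^3 - 354*w^2 - 60*w + 48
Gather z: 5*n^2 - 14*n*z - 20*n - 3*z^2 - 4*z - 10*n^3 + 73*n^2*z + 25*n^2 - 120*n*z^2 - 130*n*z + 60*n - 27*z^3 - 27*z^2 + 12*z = -10*n^3 + 30*n^2 + 40*n - 27*z^3 + z^2*(-120*n - 30) + z*(73*n^2 - 144*n + 8)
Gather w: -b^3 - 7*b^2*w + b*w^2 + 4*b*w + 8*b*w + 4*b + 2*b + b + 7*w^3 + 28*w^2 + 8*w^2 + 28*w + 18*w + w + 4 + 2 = -b^3 + 7*b + 7*w^3 + w^2*(b + 36) + w*(-7*b^2 + 12*b + 47) + 6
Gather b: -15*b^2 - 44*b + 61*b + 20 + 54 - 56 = -15*b^2 + 17*b + 18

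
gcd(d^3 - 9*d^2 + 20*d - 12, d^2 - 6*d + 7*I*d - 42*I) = d - 6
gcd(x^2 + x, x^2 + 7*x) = x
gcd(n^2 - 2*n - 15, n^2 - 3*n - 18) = n + 3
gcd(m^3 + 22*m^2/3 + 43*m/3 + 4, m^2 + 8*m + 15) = m + 3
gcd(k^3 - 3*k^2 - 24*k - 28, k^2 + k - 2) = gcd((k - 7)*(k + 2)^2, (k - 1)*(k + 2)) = k + 2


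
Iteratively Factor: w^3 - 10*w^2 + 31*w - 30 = (w - 2)*(w^2 - 8*w + 15) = (w - 5)*(w - 2)*(w - 3)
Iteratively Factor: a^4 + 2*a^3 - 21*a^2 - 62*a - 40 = (a - 5)*(a^3 + 7*a^2 + 14*a + 8) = (a - 5)*(a + 2)*(a^2 + 5*a + 4) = (a - 5)*(a + 1)*(a + 2)*(a + 4)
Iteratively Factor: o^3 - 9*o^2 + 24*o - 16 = (o - 4)*(o^2 - 5*o + 4) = (o - 4)^2*(o - 1)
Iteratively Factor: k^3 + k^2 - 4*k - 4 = (k + 1)*(k^2 - 4) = (k - 2)*(k + 1)*(k + 2)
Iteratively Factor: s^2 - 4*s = (s)*(s - 4)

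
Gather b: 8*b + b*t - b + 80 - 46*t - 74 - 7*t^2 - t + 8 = b*(t + 7) - 7*t^2 - 47*t + 14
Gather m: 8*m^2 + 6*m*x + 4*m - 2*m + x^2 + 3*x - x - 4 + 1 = 8*m^2 + m*(6*x + 2) + x^2 + 2*x - 3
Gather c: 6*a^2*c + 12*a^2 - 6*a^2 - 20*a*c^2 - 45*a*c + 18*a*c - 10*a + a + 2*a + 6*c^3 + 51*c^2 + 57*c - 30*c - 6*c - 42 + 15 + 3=6*a^2 - 7*a + 6*c^3 + c^2*(51 - 20*a) + c*(6*a^2 - 27*a + 21) - 24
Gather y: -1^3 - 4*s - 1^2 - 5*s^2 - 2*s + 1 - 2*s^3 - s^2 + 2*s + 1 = -2*s^3 - 6*s^2 - 4*s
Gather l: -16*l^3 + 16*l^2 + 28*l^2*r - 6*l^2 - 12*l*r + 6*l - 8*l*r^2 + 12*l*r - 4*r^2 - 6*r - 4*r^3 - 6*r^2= -16*l^3 + l^2*(28*r + 10) + l*(6 - 8*r^2) - 4*r^3 - 10*r^2 - 6*r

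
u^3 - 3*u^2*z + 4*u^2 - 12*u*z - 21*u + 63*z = (u - 3)*(u + 7)*(u - 3*z)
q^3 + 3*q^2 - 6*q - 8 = (q - 2)*(q + 1)*(q + 4)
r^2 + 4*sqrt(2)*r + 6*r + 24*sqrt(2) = (r + 6)*(r + 4*sqrt(2))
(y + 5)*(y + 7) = y^2 + 12*y + 35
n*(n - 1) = n^2 - n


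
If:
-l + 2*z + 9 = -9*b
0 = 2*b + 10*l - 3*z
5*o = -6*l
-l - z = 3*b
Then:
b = -13/8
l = 11/8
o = -33/20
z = 7/2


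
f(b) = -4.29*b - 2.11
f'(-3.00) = -4.29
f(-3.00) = 10.76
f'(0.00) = -4.29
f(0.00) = -2.11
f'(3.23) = -4.29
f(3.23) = -15.97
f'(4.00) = -4.29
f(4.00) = -19.27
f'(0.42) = -4.29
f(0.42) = -3.91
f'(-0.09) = -4.29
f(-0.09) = -1.72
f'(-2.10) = -4.29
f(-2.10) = 6.90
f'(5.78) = -4.29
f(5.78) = -26.91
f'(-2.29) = -4.29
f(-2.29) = 7.71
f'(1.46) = -4.29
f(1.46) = -8.37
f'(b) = -4.29000000000000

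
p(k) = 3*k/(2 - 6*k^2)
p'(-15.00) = 0.00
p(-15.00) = 0.03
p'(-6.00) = 0.01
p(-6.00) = 0.08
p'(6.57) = 0.01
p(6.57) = -0.08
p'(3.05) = 0.06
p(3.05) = -0.17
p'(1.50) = 0.35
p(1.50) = -0.39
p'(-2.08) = 0.15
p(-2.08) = 0.26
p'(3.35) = 0.05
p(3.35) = -0.15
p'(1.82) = 0.21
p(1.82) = -0.31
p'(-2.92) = 0.07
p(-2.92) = 0.18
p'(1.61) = 0.29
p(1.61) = -0.36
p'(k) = 36*k^2/(2 - 6*k^2)^2 + 3/(2 - 6*k^2)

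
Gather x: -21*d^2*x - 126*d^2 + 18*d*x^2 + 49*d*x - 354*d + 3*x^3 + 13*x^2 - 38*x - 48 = -126*d^2 - 354*d + 3*x^3 + x^2*(18*d + 13) + x*(-21*d^2 + 49*d - 38) - 48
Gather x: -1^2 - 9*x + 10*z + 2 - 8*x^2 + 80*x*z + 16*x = -8*x^2 + x*(80*z + 7) + 10*z + 1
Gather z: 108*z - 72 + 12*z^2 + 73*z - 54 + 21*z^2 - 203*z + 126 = 33*z^2 - 22*z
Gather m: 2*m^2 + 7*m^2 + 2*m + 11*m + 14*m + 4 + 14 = 9*m^2 + 27*m + 18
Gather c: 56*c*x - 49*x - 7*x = 56*c*x - 56*x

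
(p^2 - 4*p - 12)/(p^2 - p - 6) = (p - 6)/(p - 3)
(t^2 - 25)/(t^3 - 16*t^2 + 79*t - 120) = (t + 5)/(t^2 - 11*t + 24)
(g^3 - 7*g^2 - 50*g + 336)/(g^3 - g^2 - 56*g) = (g - 6)/g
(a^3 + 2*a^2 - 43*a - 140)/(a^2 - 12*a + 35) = (a^2 + 9*a + 20)/(a - 5)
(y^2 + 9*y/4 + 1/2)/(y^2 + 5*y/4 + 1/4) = (y + 2)/(y + 1)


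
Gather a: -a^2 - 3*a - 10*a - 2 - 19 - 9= -a^2 - 13*a - 30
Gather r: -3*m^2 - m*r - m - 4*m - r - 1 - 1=-3*m^2 - 5*m + r*(-m - 1) - 2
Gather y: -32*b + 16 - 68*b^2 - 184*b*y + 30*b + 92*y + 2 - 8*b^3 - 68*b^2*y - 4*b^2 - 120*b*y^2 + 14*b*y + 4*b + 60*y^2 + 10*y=-8*b^3 - 72*b^2 + 2*b + y^2*(60 - 120*b) + y*(-68*b^2 - 170*b + 102) + 18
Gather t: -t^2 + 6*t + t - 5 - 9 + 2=-t^2 + 7*t - 12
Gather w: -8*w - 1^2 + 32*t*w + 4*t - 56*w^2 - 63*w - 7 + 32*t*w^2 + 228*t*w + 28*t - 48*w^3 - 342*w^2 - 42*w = 32*t - 48*w^3 + w^2*(32*t - 398) + w*(260*t - 113) - 8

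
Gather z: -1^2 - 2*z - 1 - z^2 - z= -z^2 - 3*z - 2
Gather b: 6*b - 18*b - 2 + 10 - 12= -12*b - 4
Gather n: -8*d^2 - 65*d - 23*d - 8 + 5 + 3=-8*d^2 - 88*d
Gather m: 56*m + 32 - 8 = 56*m + 24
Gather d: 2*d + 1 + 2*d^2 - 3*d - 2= 2*d^2 - d - 1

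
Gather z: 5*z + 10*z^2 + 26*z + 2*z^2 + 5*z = 12*z^2 + 36*z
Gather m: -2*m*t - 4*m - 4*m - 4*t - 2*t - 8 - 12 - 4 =m*(-2*t - 8) - 6*t - 24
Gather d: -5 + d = d - 5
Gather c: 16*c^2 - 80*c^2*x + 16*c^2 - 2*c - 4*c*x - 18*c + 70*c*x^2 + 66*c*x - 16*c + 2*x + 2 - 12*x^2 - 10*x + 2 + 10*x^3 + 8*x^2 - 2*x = c^2*(32 - 80*x) + c*(70*x^2 + 62*x - 36) + 10*x^3 - 4*x^2 - 10*x + 4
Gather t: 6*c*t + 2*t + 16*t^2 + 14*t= 16*t^2 + t*(6*c + 16)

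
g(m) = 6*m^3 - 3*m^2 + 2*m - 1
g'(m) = 18*m^2 - 6*m + 2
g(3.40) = 206.94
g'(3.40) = 189.68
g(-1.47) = -29.48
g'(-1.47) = 49.72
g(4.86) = 626.61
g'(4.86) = 397.99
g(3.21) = 172.96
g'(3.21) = 168.21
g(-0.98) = -11.49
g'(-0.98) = 25.17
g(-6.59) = -1861.61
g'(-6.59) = 823.25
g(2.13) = 47.63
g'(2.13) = 70.88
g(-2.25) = -89.03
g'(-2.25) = 106.62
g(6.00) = 1199.00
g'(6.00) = 614.00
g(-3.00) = -196.00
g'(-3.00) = 182.00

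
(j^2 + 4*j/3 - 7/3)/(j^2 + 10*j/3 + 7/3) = (j - 1)/(j + 1)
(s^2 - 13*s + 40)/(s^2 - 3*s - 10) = (s - 8)/(s + 2)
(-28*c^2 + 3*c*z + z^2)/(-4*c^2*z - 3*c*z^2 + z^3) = (7*c + z)/(z*(c + z))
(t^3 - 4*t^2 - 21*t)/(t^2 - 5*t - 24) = t*(t - 7)/(t - 8)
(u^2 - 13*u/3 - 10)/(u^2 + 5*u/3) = (u - 6)/u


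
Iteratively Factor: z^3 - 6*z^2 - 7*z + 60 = (z - 5)*(z^2 - z - 12) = (z - 5)*(z - 4)*(z + 3)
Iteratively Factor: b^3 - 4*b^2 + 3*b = (b - 3)*(b^2 - b) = b*(b - 3)*(b - 1)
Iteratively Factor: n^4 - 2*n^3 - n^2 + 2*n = (n - 2)*(n^3 - n) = (n - 2)*(n + 1)*(n^2 - n) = (n - 2)*(n - 1)*(n + 1)*(n)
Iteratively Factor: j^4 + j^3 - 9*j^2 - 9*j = (j)*(j^3 + j^2 - 9*j - 9) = j*(j + 3)*(j^2 - 2*j - 3) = j*(j - 3)*(j + 3)*(j + 1)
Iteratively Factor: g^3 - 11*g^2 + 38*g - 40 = (g - 4)*(g^2 - 7*g + 10) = (g - 5)*(g - 4)*(g - 2)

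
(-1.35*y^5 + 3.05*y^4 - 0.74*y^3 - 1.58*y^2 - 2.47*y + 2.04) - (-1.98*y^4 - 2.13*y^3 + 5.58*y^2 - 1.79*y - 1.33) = -1.35*y^5 + 5.03*y^4 + 1.39*y^3 - 7.16*y^2 - 0.68*y + 3.37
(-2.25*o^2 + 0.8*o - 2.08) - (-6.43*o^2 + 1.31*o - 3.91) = 4.18*o^2 - 0.51*o + 1.83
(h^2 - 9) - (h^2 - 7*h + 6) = 7*h - 15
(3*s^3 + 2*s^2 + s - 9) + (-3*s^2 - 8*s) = 3*s^3 - s^2 - 7*s - 9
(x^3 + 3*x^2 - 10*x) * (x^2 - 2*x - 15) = x^5 + x^4 - 31*x^3 - 25*x^2 + 150*x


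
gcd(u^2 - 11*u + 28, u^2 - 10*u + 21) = u - 7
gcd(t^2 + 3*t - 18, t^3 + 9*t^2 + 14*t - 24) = t + 6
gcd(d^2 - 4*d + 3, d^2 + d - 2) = d - 1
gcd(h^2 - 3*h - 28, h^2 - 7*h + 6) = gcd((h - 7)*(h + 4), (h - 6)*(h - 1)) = 1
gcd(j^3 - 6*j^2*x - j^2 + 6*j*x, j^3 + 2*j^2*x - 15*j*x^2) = j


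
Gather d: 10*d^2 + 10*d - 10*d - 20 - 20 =10*d^2 - 40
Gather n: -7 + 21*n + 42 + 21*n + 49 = 42*n + 84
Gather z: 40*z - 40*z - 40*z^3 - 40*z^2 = -40*z^3 - 40*z^2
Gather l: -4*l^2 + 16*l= -4*l^2 + 16*l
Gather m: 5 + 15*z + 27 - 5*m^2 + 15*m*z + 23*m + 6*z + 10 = -5*m^2 + m*(15*z + 23) + 21*z + 42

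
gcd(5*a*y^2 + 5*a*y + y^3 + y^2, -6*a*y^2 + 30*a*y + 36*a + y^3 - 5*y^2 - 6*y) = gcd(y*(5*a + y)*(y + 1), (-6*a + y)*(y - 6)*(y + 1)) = y + 1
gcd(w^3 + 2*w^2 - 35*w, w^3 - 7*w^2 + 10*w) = w^2 - 5*w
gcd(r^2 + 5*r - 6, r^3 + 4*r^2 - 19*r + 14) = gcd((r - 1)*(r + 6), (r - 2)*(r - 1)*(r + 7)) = r - 1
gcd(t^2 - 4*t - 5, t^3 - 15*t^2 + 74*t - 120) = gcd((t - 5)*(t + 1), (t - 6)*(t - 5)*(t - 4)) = t - 5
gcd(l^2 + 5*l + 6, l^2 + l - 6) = l + 3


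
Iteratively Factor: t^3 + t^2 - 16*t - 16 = (t + 1)*(t^2 - 16) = (t + 1)*(t + 4)*(t - 4)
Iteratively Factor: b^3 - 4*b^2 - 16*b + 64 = (b - 4)*(b^2 - 16) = (b - 4)^2*(b + 4)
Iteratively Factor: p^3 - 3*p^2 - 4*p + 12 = (p + 2)*(p^2 - 5*p + 6) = (p - 2)*(p + 2)*(p - 3)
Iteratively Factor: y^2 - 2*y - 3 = (y - 3)*(y + 1)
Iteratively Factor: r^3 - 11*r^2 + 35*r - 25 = (r - 5)*(r^2 - 6*r + 5) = (r - 5)*(r - 1)*(r - 5)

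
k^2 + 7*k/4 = k*(k + 7/4)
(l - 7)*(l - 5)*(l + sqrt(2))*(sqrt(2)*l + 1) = sqrt(2)*l^4 - 12*sqrt(2)*l^3 + 3*l^3 - 36*l^2 + 36*sqrt(2)*l^2 - 12*sqrt(2)*l + 105*l + 35*sqrt(2)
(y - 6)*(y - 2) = y^2 - 8*y + 12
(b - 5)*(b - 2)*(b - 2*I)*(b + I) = b^4 - 7*b^3 - I*b^3 + 12*b^2 + 7*I*b^2 - 14*b - 10*I*b + 20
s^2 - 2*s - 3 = (s - 3)*(s + 1)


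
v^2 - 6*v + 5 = (v - 5)*(v - 1)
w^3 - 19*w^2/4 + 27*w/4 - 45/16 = (w - 5/2)*(w - 3/2)*(w - 3/4)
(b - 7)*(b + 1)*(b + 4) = b^3 - 2*b^2 - 31*b - 28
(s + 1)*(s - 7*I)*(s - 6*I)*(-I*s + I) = -I*s^4 - 13*s^3 + 43*I*s^2 + 13*s - 42*I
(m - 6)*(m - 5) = m^2 - 11*m + 30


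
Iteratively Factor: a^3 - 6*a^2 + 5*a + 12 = (a + 1)*(a^2 - 7*a + 12) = (a - 4)*(a + 1)*(a - 3)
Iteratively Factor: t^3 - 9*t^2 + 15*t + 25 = (t + 1)*(t^2 - 10*t + 25) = (t - 5)*(t + 1)*(t - 5)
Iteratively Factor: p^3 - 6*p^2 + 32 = (p - 4)*(p^2 - 2*p - 8) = (p - 4)*(p + 2)*(p - 4)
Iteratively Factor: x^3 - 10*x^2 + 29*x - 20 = (x - 4)*(x^2 - 6*x + 5) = (x - 5)*(x - 4)*(x - 1)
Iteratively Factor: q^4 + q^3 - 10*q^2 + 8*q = (q - 1)*(q^3 + 2*q^2 - 8*q) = q*(q - 1)*(q^2 + 2*q - 8) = q*(q - 2)*(q - 1)*(q + 4)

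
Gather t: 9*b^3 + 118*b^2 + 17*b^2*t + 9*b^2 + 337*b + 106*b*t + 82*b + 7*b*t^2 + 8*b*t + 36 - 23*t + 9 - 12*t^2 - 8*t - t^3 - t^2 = 9*b^3 + 127*b^2 + 419*b - t^3 + t^2*(7*b - 13) + t*(17*b^2 + 114*b - 31) + 45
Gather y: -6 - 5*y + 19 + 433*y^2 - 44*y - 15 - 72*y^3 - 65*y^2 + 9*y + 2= -72*y^3 + 368*y^2 - 40*y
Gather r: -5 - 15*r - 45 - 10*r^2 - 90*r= -10*r^2 - 105*r - 50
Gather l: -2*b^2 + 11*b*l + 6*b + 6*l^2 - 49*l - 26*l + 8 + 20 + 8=-2*b^2 + 6*b + 6*l^2 + l*(11*b - 75) + 36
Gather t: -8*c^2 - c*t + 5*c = -8*c^2 - c*t + 5*c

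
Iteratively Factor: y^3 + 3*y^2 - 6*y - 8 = (y + 4)*(y^2 - y - 2) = (y + 1)*(y + 4)*(y - 2)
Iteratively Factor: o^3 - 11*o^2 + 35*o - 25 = (o - 5)*(o^2 - 6*o + 5) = (o - 5)^2*(o - 1)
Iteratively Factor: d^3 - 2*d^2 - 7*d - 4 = (d + 1)*(d^2 - 3*d - 4) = (d + 1)^2*(d - 4)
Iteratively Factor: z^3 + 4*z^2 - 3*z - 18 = (z + 3)*(z^2 + z - 6) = (z + 3)^2*(z - 2)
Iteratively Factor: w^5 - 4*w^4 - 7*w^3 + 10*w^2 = (w + 2)*(w^4 - 6*w^3 + 5*w^2) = (w - 5)*(w + 2)*(w^3 - w^2) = w*(w - 5)*(w + 2)*(w^2 - w) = w*(w - 5)*(w - 1)*(w + 2)*(w)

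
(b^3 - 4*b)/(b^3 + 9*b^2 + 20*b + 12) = b*(b - 2)/(b^2 + 7*b + 6)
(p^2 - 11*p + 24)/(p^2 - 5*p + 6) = (p - 8)/(p - 2)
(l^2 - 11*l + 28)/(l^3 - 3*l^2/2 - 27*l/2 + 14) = 2*(l - 7)/(2*l^2 + 5*l - 7)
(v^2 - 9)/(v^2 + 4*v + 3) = (v - 3)/(v + 1)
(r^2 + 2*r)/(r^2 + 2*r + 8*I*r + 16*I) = r/(r + 8*I)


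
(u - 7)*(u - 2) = u^2 - 9*u + 14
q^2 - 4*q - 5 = (q - 5)*(q + 1)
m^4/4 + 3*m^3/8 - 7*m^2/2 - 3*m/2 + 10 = (m/4 + 1)*(m - 5/2)*(m - 2)*(m + 2)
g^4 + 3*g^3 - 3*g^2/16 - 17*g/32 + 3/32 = (g - 1/4)^2*(g + 1/2)*(g + 3)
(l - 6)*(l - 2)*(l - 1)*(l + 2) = l^4 - 7*l^3 + 2*l^2 + 28*l - 24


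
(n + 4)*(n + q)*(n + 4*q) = n^3 + 5*n^2*q + 4*n^2 + 4*n*q^2 + 20*n*q + 16*q^2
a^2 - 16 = (a - 4)*(a + 4)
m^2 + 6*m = m*(m + 6)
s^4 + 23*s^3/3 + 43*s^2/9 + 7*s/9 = s*(s + 1/3)^2*(s + 7)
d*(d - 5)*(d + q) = d^3 + d^2*q - 5*d^2 - 5*d*q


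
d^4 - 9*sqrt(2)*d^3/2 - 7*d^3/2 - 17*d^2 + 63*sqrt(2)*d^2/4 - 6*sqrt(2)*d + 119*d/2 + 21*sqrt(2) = (d - 7/2)*(d - 6*sqrt(2))*(d + sqrt(2)/2)*(d + sqrt(2))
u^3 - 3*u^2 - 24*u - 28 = (u - 7)*(u + 2)^2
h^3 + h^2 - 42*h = h*(h - 6)*(h + 7)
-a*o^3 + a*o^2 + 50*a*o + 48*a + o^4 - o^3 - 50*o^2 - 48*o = (-a + o)*(o - 8)*(o + 1)*(o + 6)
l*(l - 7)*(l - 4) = l^3 - 11*l^2 + 28*l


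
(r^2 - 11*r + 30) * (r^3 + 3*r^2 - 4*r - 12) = r^5 - 8*r^4 - 7*r^3 + 122*r^2 + 12*r - 360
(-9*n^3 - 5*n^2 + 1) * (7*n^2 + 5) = -63*n^5 - 35*n^4 - 45*n^3 - 18*n^2 + 5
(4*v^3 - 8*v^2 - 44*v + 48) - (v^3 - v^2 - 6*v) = 3*v^3 - 7*v^2 - 38*v + 48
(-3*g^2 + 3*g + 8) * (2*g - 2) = -6*g^3 + 12*g^2 + 10*g - 16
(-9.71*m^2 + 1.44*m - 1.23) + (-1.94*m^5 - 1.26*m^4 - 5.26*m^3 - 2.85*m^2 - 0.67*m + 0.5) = -1.94*m^5 - 1.26*m^4 - 5.26*m^3 - 12.56*m^2 + 0.77*m - 0.73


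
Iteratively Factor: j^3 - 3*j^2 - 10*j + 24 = (j - 4)*(j^2 + j - 6) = (j - 4)*(j - 2)*(j + 3)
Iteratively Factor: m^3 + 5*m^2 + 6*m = (m)*(m^2 + 5*m + 6) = m*(m + 2)*(m + 3)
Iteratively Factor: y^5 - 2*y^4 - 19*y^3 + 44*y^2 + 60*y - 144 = (y + 2)*(y^4 - 4*y^3 - 11*y^2 + 66*y - 72) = (y - 3)*(y + 2)*(y^3 - y^2 - 14*y + 24) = (y - 3)^2*(y + 2)*(y^2 + 2*y - 8) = (y - 3)^2*(y + 2)*(y + 4)*(y - 2)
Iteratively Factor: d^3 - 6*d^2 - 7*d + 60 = (d - 5)*(d^2 - d - 12) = (d - 5)*(d - 4)*(d + 3)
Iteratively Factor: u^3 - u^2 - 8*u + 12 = (u - 2)*(u^2 + u - 6) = (u - 2)^2*(u + 3)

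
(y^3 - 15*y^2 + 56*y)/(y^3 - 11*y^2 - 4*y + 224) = y/(y + 4)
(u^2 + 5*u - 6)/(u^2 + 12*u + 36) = (u - 1)/(u + 6)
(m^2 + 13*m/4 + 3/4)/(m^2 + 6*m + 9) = (m + 1/4)/(m + 3)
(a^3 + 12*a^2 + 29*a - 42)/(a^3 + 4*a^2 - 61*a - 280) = (a^2 + 5*a - 6)/(a^2 - 3*a - 40)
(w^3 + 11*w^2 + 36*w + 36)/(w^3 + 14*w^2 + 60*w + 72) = (w + 3)/(w + 6)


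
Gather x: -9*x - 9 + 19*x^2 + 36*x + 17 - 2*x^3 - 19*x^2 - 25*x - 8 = -2*x^3 + 2*x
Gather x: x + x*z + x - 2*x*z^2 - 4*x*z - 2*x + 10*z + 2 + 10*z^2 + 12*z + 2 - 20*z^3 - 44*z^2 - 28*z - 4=x*(-2*z^2 - 3*z) - 20*z^3 - 34*z^2 - 6*z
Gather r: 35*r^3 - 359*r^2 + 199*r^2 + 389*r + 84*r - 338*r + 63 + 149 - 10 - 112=35*r^3 - 160*r^2 + 135*r + 90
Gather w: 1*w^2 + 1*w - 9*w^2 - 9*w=-8*w^2 - 8*w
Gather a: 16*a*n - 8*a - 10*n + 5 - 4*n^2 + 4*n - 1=a*(16*n - 8) - 4*n^2 - 6*n + 4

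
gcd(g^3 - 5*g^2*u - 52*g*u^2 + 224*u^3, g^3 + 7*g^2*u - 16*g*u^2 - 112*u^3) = -g^2 - 3*g*u + 28*u^2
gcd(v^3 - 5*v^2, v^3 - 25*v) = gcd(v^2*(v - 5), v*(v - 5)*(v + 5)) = v^2 - 5*v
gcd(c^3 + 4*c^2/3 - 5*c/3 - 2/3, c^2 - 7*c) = 1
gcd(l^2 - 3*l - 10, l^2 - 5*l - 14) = l + 2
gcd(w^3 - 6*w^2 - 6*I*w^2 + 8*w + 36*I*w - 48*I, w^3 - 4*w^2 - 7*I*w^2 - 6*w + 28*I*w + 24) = w^2 + w*(-4 - 6*I) + 24*I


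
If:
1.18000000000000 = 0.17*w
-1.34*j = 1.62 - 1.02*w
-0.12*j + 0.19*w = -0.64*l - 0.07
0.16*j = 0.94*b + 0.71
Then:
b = -0.06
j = 4.07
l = -1.41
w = 6.94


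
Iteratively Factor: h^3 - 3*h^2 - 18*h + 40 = (h - 5)*(h^2 + 2*h - 8) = (h - 5)*(h - 2)*(h + 4)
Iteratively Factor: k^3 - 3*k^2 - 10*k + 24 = (k - 4)*(k^2 + k - 6) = (k - 4)*(k - 2)*(k + 3)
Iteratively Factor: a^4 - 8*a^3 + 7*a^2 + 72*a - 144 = (a - 3)*(a^3 - 5*a^2 - 8*a + 48) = (a - 3)*(a + 3)*(a^2 - 8*a + 16) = (a - 4)*(a - 3)*(a + 3)*(a - 4)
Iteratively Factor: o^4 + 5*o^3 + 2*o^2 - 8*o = (o - 1)*(o^3 + 6*o^2 + 8*o) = (o - 1)*(o + 2)*(o^2 + 4*o) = o*(o - 1)*(o + 2)*(o + 4)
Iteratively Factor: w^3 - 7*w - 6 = (w + 1)*(w^2 - w - 6) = (w - 3)*(w + 1)*(w + 2)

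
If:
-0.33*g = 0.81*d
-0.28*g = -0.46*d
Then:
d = 0.00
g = 0.00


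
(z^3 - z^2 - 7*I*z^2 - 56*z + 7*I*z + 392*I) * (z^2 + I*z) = z^5 - z^4 - 6*I*z^4 - 49*z^3 + 6*I*z^3 - 7*z^2 + 336*I*z^2 - 392*z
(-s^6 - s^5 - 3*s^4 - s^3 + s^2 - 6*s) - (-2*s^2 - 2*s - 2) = -s^6 - s^5 - 3*s^4 - s^3 + 3*s^2 - 4*s + 2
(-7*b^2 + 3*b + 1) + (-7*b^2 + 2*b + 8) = -14*b^2 + 5*b + 9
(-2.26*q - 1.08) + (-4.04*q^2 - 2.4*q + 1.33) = -4.04*q^2 - 4.66*q + 0.25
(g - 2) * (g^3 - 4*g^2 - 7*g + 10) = g^4 - 6*g^3 + g^2 + 24*g - 20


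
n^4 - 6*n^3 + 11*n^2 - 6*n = n*(n - 3)*(n - 2)*(n - 1)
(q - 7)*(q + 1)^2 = q^3 - 5*q^2 - 13*q - 7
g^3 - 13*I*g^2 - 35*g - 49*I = (g - 7*I)^2*(g + I)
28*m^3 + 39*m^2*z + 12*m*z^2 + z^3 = (m + z)*(4*m + z)*(7*m + z)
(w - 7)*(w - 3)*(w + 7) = w^3 - 3*w^2 - 49*w + 147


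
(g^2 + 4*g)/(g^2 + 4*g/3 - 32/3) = 3*g/(3*g - 8)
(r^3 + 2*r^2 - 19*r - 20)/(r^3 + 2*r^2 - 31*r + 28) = (r^2 + 6*r + 5)/(r^2 + 6*r - 7)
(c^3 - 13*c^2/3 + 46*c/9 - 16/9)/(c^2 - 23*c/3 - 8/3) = (-9*c^3 + 39*c^2 - 46*c + 16)/(3*(-3*c^2 + 23*c + 8))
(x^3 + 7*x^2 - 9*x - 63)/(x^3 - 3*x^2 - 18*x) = (x^2 + 4*x - 21)/(x*(x - 6))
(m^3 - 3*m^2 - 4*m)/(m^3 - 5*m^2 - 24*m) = (-m^2 + 3*m + 4)/(-m^2 + 5*m + 24)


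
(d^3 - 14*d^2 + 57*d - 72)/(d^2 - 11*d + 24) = d - 3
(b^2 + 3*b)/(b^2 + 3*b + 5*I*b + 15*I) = b/(b + 5*I)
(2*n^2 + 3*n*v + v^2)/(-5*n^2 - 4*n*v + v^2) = (2*n + v)/(-5*n + v)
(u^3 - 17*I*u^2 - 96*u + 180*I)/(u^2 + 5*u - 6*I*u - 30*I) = (u^2 - 11*I*u - 30)/(u + 5)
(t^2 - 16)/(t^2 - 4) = (t^2 - 16)/(t^2 - 4)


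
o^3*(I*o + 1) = I*o^4 + o^3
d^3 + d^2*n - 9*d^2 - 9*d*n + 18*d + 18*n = (d - 6)*(d - 3)*(d + n)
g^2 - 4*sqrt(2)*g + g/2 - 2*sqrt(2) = (g + 1/2)*(g - 4*sqrt(2))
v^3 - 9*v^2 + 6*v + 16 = (v - 8)*(v - 2)*(v + 1)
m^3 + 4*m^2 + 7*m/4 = m*(m + 1/2)*(m + 7/2)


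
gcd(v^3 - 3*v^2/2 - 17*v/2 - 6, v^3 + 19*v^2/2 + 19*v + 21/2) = v^2 + 5*v/2 + 3/2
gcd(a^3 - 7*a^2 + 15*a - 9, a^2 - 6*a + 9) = a^2 - 6*a + 9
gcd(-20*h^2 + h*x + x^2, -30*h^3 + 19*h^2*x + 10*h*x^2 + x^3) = 5*h + x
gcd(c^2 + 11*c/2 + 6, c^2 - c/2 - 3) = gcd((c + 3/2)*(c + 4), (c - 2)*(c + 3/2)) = c + 3/2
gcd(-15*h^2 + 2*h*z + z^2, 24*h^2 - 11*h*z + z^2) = -3*h + z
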